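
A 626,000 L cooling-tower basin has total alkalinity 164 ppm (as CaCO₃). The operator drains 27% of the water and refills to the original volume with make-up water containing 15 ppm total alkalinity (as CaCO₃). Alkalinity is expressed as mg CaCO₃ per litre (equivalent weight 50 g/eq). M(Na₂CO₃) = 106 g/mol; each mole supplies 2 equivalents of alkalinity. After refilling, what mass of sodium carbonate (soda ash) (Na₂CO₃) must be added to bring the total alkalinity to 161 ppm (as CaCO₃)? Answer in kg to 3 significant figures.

After draining 27% and refilling: 164 × 0.73 + 15 × 0.27 = 123.77 ppm.
Deficit to target: 161 − 123.77 = 37.23 mg/L.
As CaCO₃: 37.23 mg/L × 626,000 L = 23,310 g; ÷ 50 g/eq ÷ 2 = 233.1 mol Na₂CO₃.
Mass: 233.1 × 106 = 24,700 g.

24.7 kg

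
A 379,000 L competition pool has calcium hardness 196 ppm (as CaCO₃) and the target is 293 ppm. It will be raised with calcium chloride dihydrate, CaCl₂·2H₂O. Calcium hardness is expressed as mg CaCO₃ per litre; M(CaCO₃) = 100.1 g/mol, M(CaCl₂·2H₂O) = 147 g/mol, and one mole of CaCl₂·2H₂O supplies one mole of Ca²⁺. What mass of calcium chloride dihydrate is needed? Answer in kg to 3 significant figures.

Hardness to add: (293 − 196) = 97 mg/L as CaCO₃ × 379,000 L = 36,760 g as CaCO₃.
Moles of Ca²⁺ (1 mol Ca²⁺ ≡ 1 mol CaCO₃): 36,760 / 100.1 g/mol = 367.3 mol.
Mass of CaCl₂·2H₂O: 367.3 × 147 = 53,990 g.

54.0 kg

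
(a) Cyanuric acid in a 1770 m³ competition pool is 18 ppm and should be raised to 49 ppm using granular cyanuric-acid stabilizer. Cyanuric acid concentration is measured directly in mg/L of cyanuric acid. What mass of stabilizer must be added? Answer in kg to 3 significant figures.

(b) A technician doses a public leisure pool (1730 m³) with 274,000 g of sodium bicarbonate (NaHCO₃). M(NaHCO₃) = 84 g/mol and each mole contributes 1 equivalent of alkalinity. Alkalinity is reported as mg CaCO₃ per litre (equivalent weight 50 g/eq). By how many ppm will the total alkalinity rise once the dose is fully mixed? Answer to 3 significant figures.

(a) 54.9 kg; (b) 94.3 ppm

(a) Volume: 1770 m³ = 1,770,000 L.
(a) CYA to add: (49 − 18) = 31 mg/L × 1,770,000 L = 54,870 g cyanuric acid.

(b) Volume: 1730 m³ = 1,730,000 L.
(b) Moles of NaHCO₃: 274,000 g ÷ 84 g/mol = 3262 mol → 3262 eq of alkalinity.
(b) As CaCO₃: 3262 eq × 50 g/eq = 163,100 g.
(b) Rise: 163,100 g / 1,730,000 L × 1000 = 94.27 mg/L.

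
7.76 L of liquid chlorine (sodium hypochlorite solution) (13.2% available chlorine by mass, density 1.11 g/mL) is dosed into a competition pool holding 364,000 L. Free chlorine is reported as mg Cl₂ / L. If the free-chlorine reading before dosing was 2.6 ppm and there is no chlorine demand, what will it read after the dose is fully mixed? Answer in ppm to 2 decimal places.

5.72 ppm

Mass of solution: 7.76 L × 1000 mL/L × 1.11 g/mL = 8614 g.
Available chlorine delivered: 8614 g × 0.132 = 1137 g as Cl₂.
Concentration rise: 1137 g / 364,000 L = 3.124 mg/L = 3.12 ppm.
Final FC: 2.6 + 3.12 = 5.72 ppm.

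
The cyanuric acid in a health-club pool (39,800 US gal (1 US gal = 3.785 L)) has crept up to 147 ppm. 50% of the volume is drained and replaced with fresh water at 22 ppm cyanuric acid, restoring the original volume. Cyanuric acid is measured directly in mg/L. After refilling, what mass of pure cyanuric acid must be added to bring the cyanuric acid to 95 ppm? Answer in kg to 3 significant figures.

Volume: 39,800 US gal × 3.785 L/gal = 150,643 L.
After draining 50% and refilling: 147 × 0.50 + 22 × 0.50 = 84.5 ppm.
Deficit to target: 95 − 84.5 = 10.5 mg/L.
Mass: 10.5 mg/L × 150,643 L = 1582 g cyanuric acid.

1.58 kg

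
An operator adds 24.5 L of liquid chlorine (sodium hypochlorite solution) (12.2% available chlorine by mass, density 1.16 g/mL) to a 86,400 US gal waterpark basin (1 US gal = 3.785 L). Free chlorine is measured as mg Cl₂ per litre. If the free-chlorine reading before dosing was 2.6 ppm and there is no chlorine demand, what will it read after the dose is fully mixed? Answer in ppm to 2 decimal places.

13.20 ppm

Volume: 86,400 US gal × 3.785 L/gal = 327,024 L.
Mass of solution: 24.5 L × 1000 mL/L × 1.16 g/mL = 28,420 g.
Available chlorine delivered: 28,420 g × 0.122 = 3467 g as Cl₂.
Concentration rise: 3467 g / 327,024 L = 10.6 mg/L = 10.60 ppm.
Final FC: 2.6 + 10.60 = 13.20 ppm.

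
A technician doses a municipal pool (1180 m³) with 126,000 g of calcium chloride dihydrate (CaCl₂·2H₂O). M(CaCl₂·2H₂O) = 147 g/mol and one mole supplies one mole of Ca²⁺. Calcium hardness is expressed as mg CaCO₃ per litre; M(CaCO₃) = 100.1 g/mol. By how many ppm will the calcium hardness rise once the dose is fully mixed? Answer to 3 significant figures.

72.7 ppm

Volume: 1180 m³ = 1,180,000 L.
Moles of Ca²⁺: 126,000 g ÷ 147 g/mol = 857.1 mol.
As CaCO₃: 857.1 mol × 100.1 g/mol = 85,800 g.
Rise: 85,800 g / 1,180,000 L × 1000 = 72.71 mg/L.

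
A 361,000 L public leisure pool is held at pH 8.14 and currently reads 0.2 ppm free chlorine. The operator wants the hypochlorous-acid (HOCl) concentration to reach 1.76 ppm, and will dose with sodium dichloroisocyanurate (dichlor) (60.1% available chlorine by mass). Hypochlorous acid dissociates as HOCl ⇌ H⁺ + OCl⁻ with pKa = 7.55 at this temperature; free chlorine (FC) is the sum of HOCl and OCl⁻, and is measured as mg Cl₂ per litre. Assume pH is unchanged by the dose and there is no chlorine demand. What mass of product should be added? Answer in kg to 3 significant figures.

5.05 kg

[OCl⁻]/[HOCl] = 10^(pH − pKa) = 10^(8.14 − 7.55) = 3.89; fraction as HOCl = 1/(1 + 3.89) = 0.2045.
Free chlorine required for 1.76 ppm HOCl: 1.76 / 0.2045 = 8.607 ppm.
FC to add: 8.607 − 0.2 = 8.407 mg/L as Cl₂.
Cl₂ equivalent: 8.407 mg/L × 361,000 L = 3035 g.
Product at 60.1% available Cl: 3035 / 0.601 = 5050 g.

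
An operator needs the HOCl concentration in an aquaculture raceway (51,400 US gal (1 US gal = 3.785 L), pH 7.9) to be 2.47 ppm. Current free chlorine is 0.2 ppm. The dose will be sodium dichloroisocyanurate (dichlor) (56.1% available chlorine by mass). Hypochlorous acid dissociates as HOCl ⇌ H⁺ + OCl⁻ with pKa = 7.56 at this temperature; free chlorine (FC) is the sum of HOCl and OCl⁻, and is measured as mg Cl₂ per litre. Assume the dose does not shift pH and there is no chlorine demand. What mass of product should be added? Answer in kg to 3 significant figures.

2.66 kg

Volume: 51,400 US gal × 3.785 L/gal = 194,549 L.
[OCl⁻]/[HOCl] = 10^(pH − pKa) = 10^(7.9 − 7.56) = 2.188; fraction as HOCl = 1/(1 + 2.188) = 0.3137.
Free chlorine required for 2.47 ppm HOCl: 2.47 / 0.3137 = 7.874 ppm.
FC to add: 7.874 − 0.2 = 7.674 mg/L as Cl₂.
Cl₂ equivalent: 7.674 mg/L × 194,549 L = 1493 g.
Product at 56.1% available Cl: 1493 / 0.561 = 2661 g.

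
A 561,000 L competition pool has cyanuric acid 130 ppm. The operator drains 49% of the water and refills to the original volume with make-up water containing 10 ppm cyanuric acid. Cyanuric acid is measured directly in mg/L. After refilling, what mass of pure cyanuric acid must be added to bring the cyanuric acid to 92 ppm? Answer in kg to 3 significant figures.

After draining 49% and refilling: 130 × 0.51 + 10 × 0.49 = 71.2 ppm.
Deficit to target: 92 − 71.2 = 20.8 mg/L.
Mass: 20.8 mg/L × 561,000 L = 11,670 g cyanuric acid.

11.7 kg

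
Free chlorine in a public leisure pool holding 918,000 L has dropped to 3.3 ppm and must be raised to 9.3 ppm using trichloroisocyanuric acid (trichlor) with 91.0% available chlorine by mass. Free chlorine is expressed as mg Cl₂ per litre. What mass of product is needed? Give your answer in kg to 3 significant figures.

6.05 kg

Chlorine deficit: 9.3 − 3.3 = 6 ppm = 6 mg/L as Cl₂.
Cl₂ equivalent needed: 6 mg/L × 918,000 L = 5,508,000 mg = 5508 g.
Product at 91.0% available chlorine: 5508 / 0.91 = 6053 g.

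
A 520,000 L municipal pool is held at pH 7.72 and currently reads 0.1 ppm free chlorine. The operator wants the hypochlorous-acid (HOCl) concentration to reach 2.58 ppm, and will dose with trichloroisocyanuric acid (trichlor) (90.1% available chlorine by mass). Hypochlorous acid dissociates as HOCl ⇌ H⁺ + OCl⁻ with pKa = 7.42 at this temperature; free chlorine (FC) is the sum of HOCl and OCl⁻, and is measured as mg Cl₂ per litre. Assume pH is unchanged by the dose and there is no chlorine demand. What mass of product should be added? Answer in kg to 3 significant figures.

4.40 kg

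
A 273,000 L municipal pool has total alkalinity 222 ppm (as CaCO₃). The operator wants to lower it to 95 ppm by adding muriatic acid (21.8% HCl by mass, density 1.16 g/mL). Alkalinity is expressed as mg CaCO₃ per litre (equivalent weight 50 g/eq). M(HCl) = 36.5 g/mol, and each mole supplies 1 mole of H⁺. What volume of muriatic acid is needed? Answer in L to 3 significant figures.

100 L

Alkalinity to neutralize: (222 − 95) = 127 mg/L as CaCO₃ × 273,000 L = 34,670 g as CaCO₃.
Equivalents of H⁺ required: 34,670 ÷ 50 g/eq = 693.4 eq = 693.4 mol HCl.
Mass of HCl: 693.4 × 36.5 = 25,310 g.
Mass of 21.8% solution: 25,310 / 0.218 = 116,100 g.
Volume: 116,100 g ÷ 1.16 g/mL = 100,100 mL.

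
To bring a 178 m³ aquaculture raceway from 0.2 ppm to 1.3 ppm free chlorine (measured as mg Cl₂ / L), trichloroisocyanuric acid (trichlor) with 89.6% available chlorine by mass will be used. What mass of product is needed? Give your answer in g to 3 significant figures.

Volume: 178 m³ = 178,000 L.
Chlorine deficit: 1.3 − 0.2 = 1.1 ppm = 1.1 mg/L as Cl₂.
Cl₂ equivalent needed: 1.1 mg/L × 178,000 L = 195,800 mg = 195.8 g.
Product at 89.6% available chlorine: 195.8 / 0.896 = 218.5 g.

219 g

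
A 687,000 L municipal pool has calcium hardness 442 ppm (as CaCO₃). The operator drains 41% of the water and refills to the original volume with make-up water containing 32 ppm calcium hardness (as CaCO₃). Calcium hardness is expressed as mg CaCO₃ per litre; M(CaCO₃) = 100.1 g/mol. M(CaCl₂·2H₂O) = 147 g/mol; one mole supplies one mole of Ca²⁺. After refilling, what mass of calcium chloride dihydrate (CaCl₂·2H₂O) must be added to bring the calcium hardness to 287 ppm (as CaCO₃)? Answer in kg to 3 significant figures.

13.2 kg

After draining 41% and refilling: 442 × 0.59 + 32 × 0.41 = 273.9 ppm.
Deficit to target: 287 − 273.9 = 13.1 mg/L.
As CaCO₃: 13.1 mg/L × 687,000 L = 9000 g; ÷ 100.1 = 89.91 mol Ca²⁺.
Mass: 89.91 × 147 = 13,220 g.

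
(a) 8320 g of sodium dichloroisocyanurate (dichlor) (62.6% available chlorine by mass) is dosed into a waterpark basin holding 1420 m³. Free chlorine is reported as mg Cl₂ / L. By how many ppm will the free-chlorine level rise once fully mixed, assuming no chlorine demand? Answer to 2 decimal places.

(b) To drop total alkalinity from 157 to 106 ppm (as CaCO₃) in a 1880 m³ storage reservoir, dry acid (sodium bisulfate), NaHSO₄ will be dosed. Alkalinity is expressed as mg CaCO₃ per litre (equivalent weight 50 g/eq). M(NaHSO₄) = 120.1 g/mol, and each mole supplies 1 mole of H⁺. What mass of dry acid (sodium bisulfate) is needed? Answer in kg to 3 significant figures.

(a) Volume: 1420 m³ = 1,420,000 L.
(a) Available chlorine delivered: 8320 g × 0.626 = 5208 g as Cl₂.
(a) Concentration rise: 5208 g / 1,420,000 L = 3.668 mg/L = 3.67 ppm.

(b) Volume: 1880 m³ = 1,880,000 L.
(b) Alkalinity to neutralize: (157 − 106) = 51 mg/L as CaCO₃ × 1,880,000 L = 95,880 g as CaCO₃.
(b) Equivalents of H⁺ required: 95,880 ÷ 50 g/eq = 1918 eq = 1918 mol NaHSO₄.
(b) Mass of NaHSO₄: 1918 × 120.1 = 230,300 g.

(a) 3.67 ppm; (b) 230 kg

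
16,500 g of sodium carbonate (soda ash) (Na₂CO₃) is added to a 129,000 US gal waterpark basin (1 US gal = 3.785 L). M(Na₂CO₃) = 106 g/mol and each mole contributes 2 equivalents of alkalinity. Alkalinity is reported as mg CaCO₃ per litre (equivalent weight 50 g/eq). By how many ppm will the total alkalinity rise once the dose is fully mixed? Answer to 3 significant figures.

31.9 ppm

Volume: 129,000 US gal × 3.785 L/gal = 488,265 L.
Moles of Na₂CO₃: 16,500 g ÷ 106 g/mol = 155.7 mol → 311.3 eq of alkalinity.
As CaCO₃: 311.3 eq × 50 g/eq = 15,570 g.
Rise: 15,570 g / 488,265 L × 1000 = 31.88 mg/L.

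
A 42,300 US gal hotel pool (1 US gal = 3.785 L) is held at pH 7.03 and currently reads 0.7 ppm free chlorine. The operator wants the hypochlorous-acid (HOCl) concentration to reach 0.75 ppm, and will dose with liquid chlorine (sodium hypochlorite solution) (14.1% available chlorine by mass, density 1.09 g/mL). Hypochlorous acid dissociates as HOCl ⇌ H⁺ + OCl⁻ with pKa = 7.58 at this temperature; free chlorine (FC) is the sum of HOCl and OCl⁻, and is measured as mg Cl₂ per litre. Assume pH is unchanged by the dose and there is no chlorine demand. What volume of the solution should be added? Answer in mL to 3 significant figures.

272 mL

Volume: 42,300 US gal × 3.785 L/gal = 160,106 L.
[OCl⁻]/[HOCl] = 10^(pH − pKa) = 10^(7.03 − 7.58) = 0.2818; fraction as HOCl = 1/(1 + 0.2818) = 0.7801.
Free chlorine required for 0.75 ppm HOCl: 0.75 / 0.7801 = 0.9614 ppm.
FC to add: 0.9614 − 0.7 = 0.2614 mg/L as Cl₂.
Cl₂ equivalent: 0.2614 mg/L × 160,106 L = 41.85 g.
Product at 14.1% available Cl: 41.85 / 0.141 = 296.8 g.
Volume: 296.8 g ÷ 1.09 g/mL = 272.3 mL.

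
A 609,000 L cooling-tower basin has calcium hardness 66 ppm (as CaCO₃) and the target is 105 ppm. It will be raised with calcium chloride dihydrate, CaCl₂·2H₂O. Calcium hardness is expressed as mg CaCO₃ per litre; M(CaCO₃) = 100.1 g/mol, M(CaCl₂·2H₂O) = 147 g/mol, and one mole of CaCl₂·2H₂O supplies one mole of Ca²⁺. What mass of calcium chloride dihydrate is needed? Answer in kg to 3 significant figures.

Hardness to add: (105 − 66) = 39 mg/L as CaCO₃ × 609,000 L = 23,750 g as CaCO₃.
Moles of Ca²⁺ (1 mol Ca²⁺ ≡ 1 mol CaCO₃): 23,750 / 100.1 g/mol = 237.3 mol.
Mass of CaCl₂·2H₂O: 237.3 × 147 = 34,880 g.

34.9 kg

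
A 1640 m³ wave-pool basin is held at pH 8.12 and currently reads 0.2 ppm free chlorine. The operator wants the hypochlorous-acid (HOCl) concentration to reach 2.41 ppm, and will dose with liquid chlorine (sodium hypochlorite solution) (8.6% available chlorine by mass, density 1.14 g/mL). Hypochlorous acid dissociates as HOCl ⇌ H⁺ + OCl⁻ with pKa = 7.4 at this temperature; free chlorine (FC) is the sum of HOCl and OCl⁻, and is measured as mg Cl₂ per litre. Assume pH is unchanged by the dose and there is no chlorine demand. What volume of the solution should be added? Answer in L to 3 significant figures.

Volume: 1640 m³ = 1,640,000 L.
[OCl⁻]/[HOCl] = 10^(pH − pKa) = 10^(8.12 − 7.4) = 5.248; fraction as HOCl = 1/(1 + 5.248) = 0.16.
Free chlorine required for 2.41 ppm HOCl: 2.41 / 0.16 = 15.06 ppm.
FC to add: 15.06 − 0.2 = 14.86 mg/L as Cl₂.
Cl₂ equivalent: 14.86 mg/L × 1,640,000 L = 24,370 g.
Product at 8.6% available Cl: 24,370 / 0.086 = 283,300 g.
Volume: 283,300 g ÷ 1.14 g/mL = 248,500 mL.

249 L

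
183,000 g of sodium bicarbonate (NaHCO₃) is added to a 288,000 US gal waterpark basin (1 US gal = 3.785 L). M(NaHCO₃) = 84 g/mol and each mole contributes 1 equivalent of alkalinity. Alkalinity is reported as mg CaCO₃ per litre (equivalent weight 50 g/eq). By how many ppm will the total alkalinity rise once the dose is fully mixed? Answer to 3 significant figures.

Volume: 288,000 US gal × 3.785 L/gal = 1,090,080 L.
Moles of NaHCO₃: 183,000 g ÷ 84 g/mol = 2179 mol → 2179 eq of alkalinity.
As CaCO₃: 2179 eq × 50 g/eq = 108,900 g.
Rise: 108,900 g / 1,090,080 L × 1000 = 99.93 mg/L.

99.9 ppm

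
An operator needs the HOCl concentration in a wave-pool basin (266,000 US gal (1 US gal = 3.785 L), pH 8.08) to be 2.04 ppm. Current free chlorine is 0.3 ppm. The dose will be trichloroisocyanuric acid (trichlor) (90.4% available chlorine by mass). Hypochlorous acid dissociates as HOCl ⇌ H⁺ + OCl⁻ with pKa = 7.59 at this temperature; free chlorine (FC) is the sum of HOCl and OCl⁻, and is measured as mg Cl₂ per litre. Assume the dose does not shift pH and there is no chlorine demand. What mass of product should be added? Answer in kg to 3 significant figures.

Volume: 266,000 US gal × 3.785 L/gal = 1,006,810 L.
[OCl⁻]/[HOCl] = 10^(pH − pKa) = 10^(8.08 − 7.59) = 3.09; fraction as HOCl = 1/(1 + 3.09) = 0.2445.
Free chlorine required for 2.04 ppm HOCl: 2.04 / 0.2445 = 8.344 ppm.
FC to add: 8.344 − 0.3 = 8.044 mg/L as Cl₂.
Cl₂ equivalent: 8.044 mg/L × 1,006,810 L = 8099 g.
Product at 90.4% available Cl: 8099 / 0.904 = 8959 g.

8.96 kg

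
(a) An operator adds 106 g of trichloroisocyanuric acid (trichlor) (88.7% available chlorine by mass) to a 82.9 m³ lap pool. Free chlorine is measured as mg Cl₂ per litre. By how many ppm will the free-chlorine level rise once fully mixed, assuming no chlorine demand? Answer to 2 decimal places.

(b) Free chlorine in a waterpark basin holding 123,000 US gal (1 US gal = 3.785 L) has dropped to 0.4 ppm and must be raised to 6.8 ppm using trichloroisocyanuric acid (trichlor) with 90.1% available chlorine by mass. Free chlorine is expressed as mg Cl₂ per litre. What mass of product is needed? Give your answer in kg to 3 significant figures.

(a) 1.13 ppm; (b) 3.31 kg

(a) Volume: 82.9 m³ = 82,900 L.
(a) Available chlorine delivered: 106 g × 0.887 = 94.02 g as Cl₂.
(a) Concentration rise: 94.02 g / 82,900 L = 1.134 mg/L = 1.13 ppm.

(b) Volume: 123,000 US gal × 3.785 L/gal = 465,555 L.
(b) Chlorine deficit: 6.8 − 0.4 = 6.4 ppm = 6.4 mg/L as Cl₂.
(b) Cl₂ equivalent needed: 6.4 mg/L × 465,555 L = 2,980,000 mg = 2980 g.
(b) Product at 90.1% available chlorine: 2980 / 0.901 = 3307 g.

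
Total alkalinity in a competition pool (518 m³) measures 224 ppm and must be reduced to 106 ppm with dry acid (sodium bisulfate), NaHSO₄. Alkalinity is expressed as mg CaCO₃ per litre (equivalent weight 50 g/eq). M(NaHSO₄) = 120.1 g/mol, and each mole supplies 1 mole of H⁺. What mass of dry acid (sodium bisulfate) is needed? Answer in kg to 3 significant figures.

147 kg

Volume: 518 m³ = 518,000 L.
Alkalinity to neutralize: (224 − 106) = 118 mg/L as CaCO₃ × 518,000 L = 61,120 g as CaCO₃.
Equivalents of H⁺ required: 61,120 ÷ 50 g/eq = 1222 eq = 1222 mol NaHSO₄.
Mass of NaHSO₄: 1222 × 120.1 = 146,800 g.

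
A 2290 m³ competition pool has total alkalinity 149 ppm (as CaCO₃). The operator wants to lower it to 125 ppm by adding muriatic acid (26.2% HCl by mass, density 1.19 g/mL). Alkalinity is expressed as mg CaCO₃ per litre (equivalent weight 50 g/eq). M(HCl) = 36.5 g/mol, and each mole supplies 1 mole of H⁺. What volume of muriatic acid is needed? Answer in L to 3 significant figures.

129 L

Volume: 2290 m³ = 2,290,000 L.
Alkalinity to neutralize: (149 − 125) = 24 mg/L as CaCO₃ × 2,290,000 L = 54,960 g as CaCO₃.
Equivalents of H⁺ required: 54,960 ÷ 50 g/eq = 1099 eq = 1099 mol HCl.
Mass of HCl: 1099 × 36.5 = 40,120 g.
Mass of 26.2% solution: 40,120 / 0.262 = 153,100 g.
Volume: 153,100 g ÷ 1.19 g/mL = 128,700 mL.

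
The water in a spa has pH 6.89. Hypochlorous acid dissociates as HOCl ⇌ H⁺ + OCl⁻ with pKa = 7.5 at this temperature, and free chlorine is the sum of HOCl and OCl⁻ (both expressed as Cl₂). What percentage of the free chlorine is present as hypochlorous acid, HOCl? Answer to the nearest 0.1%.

80.3%

[OCl⁻]/[HOCl] = 10^(pH − pKa) = 10^(6.89 − 7.5) = 10^-0.61 = 0.2455.
Fraction as HOCl = 1 / (1 + 0.2455) = 0.8029.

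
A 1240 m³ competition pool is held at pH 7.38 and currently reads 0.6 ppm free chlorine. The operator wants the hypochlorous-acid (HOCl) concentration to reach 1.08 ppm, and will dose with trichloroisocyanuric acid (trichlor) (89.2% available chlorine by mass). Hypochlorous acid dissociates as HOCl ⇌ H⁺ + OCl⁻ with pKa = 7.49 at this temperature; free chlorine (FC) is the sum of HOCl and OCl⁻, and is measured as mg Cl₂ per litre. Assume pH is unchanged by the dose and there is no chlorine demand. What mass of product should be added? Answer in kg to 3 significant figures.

1.83 kg

Volume: 1240 m³ = 1,240,000 L.
[OCl⁻]/[HOCl] = 10^(pH − pKa) = 10^(7.38 − 7.49) = 0.7762; fraction as HOCl = 1/(1 + 0.7762) = 0.563.
Free chlorine required for 1.08 ppm HOCl: 1.08 / 0.563 = 1.918 ppm.
FC to add: 1.918 − 0.6 = 1.318 mg/L as Cl₂.
Cl₂ equivalent: 1.318 mg/L × 1,240,000 L = 1635 g.
Product at 89.2% available Cl: 1635 / 0.892 = 1833 g.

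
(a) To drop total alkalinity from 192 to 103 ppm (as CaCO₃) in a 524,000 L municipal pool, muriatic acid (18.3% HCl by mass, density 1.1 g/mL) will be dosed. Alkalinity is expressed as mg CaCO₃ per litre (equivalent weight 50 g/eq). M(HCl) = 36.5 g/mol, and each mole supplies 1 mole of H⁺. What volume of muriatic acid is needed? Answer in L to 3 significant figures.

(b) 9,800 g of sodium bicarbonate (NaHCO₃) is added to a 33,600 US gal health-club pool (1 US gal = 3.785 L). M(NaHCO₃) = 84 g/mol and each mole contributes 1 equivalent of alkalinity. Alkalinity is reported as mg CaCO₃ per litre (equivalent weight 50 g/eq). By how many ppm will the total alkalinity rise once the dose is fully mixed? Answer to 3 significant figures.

(a) 169 L; (b) 45.9 ppm

(a) Alkalinity to neutralize: (192 − 103) = 89 mg/L as CaCO₃ × 524,000 L = 46,640 g as CaCO₃.
(a) Equivalents of H⁺ required: 46,640 ÷ 50 g/eq = 932.7 eq = 932.7 mol HCl.
(a) Mass of HCl: 932.7 × 36.5 = 34,040 g.
(a) Mass of 18.3% solution: 34,040 / 0.183 = 186,000 g.
(a) Volume: 186,000 g ÷ 1.1 g/mL = 169,100 mL.

(b) Volume: 33,600 US gal × 3.785 L/gal = 127,176 L.
(b) Moles of NaHCO₃: 9,800 g ÷ 84 g/mol = 116.7 mol → 116.7 eq of alkalinity.
(b) As CaCO₃: 116.7 eq × 50 g/eq = 5833 g.
(b) Rise: 5833 g / 127,176 L × 1000 = 45.87 mg/L.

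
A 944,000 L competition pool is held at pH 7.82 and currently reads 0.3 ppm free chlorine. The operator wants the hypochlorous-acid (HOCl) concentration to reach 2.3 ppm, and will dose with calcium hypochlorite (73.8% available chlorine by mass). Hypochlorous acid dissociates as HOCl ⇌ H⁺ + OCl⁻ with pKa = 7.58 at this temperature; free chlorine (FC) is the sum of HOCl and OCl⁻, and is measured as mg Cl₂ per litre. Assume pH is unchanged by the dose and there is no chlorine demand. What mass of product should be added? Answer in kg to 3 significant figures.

7.67 kg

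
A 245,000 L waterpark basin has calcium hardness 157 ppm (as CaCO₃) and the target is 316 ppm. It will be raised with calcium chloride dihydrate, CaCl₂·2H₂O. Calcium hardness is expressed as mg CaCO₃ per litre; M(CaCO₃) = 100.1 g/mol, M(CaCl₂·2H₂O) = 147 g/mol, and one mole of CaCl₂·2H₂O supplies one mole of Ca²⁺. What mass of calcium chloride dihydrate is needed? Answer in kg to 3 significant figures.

57.2 kg

Hardness to add: (316 − 157) = 159 mg/L as CaCO₃ × 245,000 L = 38,960 g as CaCO₃.
Moles of Ca²⁺ (1 mol Ca²⁺ ≡ 1 mol CaCO₃): 38,960 / 100.1 g/mol = 389.2 mol.
Mass of CaCl₂·2H₂O: 389.2 × 147 = 57,210 g.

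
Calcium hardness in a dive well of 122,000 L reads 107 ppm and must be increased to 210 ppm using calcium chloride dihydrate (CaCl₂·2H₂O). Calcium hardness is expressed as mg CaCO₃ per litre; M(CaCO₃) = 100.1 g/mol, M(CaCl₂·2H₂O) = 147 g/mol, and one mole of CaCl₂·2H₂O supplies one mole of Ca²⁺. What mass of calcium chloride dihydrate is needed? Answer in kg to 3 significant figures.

18.5 kg

Hardness to add: (210 − 107) = 103 mg/L as CaCO₃ × 122,000 L = 12,570 g as CaCO₃.
Moles of Ca²⁺ (1 mol Ca²⁺ ≡ 1 mol CaCO₃): 12,570 / 100.1 g/mol = 125.5 mol.
Mass of CaCl₂·2H₂O: 125.5 × 147 = 18,450 g.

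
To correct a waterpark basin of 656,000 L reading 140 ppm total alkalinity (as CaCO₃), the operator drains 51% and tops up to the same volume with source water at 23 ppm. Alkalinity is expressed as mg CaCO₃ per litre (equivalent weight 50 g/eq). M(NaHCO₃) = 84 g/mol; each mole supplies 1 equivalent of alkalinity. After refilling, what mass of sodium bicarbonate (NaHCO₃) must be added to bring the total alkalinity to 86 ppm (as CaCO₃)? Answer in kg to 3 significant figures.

6.25 kg

After draining 51% and refilling: 140 × 0.49 + 23 × 0.51 = 80.33 ppm.
Deficit to target: 86 − 80.33 = 5.67 mg/L.
As CaCO₃: 5.67 mg/L × 656,000 L = 3720 g; ÷ 50 g/eq ÷ 1 = 74.39 mol NaHCO₃.
Mass: 74.39 × 84 = 6249 g.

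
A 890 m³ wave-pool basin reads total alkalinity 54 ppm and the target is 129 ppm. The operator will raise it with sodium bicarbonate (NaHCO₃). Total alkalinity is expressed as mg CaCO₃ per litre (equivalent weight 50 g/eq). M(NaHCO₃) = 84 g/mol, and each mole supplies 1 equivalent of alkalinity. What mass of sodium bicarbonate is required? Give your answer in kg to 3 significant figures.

Volume: 890 m³ = 890,000 L.
Alkalinity to add: (129 − 54) = 75 mg/L as CaCO₃ × 890,000 L = 66,750 g as CaCO₃.
Equivalents: 66,750 g ÷ 50 g/eq = 1335 eq.
NaHCO₃ supplies 1 eq per mole → 1335 mol.
Mass: 1335 mol × 84 g/mol = 112,100 g.

112 kg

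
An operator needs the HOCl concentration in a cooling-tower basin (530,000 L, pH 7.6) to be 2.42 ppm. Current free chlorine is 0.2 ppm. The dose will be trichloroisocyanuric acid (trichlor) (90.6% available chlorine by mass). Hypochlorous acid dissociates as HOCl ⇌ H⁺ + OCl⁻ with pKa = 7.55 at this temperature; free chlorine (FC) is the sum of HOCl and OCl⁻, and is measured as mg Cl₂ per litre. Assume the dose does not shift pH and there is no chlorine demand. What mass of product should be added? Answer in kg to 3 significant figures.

[OCl⁻]/[HOCl] = 10^(pH − pKa) = 10^(7.6 − 7.55) = 1.122; fraction as HOCl = 1/(1 + 1.122) = 0.4712.
Free chlorine required for 2.42 ppm HOCl: 2.42 / 0.4712 = 5.135 ppm.
FC to add: 5.135 − 0.2 = 4.935 mg/L as Cl₂.
Cl₂ equivalent: 4.935 mg/L × 530,000 L = 2616 g.
Product at 90.6% available Cl: 2616 / 0.906 = 2887 g.

2.89 kg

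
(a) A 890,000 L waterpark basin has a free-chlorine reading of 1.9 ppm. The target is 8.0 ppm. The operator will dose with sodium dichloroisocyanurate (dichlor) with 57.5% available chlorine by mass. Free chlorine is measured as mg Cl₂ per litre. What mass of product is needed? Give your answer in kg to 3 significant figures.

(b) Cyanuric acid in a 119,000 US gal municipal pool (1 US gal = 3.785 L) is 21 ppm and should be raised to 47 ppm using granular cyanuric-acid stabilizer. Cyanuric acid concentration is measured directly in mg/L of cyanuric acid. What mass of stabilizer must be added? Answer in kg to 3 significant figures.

(a) Chlorine deficit: 8.0 − 1.9 = 6.1 ppm = 6.1 mg/L as Cl₂.
(a) Cl₂ equivalent needed: 6.1 mg/L × 890,000 L = 5,429,000 mg = 5429 g.
(a) Product at 57.5% available chlorine: 5429 / 0.575 = 9442 g.

(b) Volume: 119,000 US gal × 3.785 L/gal = 450,415 L.
(b) CYA to add: (47 − 21) = 26 mg/L × 450,415 L = 11,710 g cyanuric acid.

(a) 9.44 kg; (b) 11.7 kg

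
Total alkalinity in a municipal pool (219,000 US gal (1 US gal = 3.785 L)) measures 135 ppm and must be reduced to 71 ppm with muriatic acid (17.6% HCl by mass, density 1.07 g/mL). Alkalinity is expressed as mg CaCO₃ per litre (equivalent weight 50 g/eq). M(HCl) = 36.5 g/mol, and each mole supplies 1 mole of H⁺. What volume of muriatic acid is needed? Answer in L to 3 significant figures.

206 L

Volume: 219,000 US gal × 3.785 L/gal = 828,915 L.
Alkalinity to neutralize: (135 − 71) = 64 mg/L as CaCO₃ × 828,915 L = 53,050 g as CaCO₃.
Equivalents of H⁺ required: 53,050 ÷ 50 g/eq = 1061 eq = 1061 mol HCl.
Mass of HCl: 1061 × 36.5 = 38,730 g.
Mass of 17.6% solution: 38,730 / 0.176 = 220,000 g.
Volume: 220,000 g ÷ 1.07 g/mL = 205,600 mL.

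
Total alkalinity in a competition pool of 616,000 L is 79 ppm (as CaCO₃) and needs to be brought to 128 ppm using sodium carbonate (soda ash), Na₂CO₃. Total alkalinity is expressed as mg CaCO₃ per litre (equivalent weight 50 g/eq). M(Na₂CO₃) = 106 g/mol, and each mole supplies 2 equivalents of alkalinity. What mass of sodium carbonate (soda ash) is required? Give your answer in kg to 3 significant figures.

Alkalinity to add: (128 − 79) = 49 mg/L as CaCO₃ × 616,000 L = 30,180 g as CaCO₃.
Equivalents: 30,180 g ÷ 50 g/eq = 603.7 eq.
Each mole of Na₂CO₃ supplies 2 eq, so 603.7 / 2 = 301.8 mol.
Mass: 301.8 mol × 106 g/mol = 32,000 g.

32.0 kg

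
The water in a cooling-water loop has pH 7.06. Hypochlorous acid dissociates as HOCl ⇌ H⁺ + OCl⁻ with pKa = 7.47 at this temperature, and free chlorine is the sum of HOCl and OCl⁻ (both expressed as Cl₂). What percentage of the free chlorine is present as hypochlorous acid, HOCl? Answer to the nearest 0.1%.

[OCl⁻]/[HOCl] = 10^(pH − pKa) = 10^(7.06 − 7.47) = 10^-0.41 = 0.389.
Fraction as HOCl = 1 / (1 + 0.389) = 0.7199.

72.0%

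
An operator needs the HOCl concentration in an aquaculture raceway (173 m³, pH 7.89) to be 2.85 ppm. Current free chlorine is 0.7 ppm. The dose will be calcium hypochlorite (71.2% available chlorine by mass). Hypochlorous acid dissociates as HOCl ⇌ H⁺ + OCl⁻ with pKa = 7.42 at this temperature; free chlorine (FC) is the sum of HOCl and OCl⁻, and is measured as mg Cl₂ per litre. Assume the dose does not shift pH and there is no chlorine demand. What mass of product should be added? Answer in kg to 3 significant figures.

Volume: 173 m³ = 173,000 L.
[OCl⁻]/[HOCl] = 10^(pH − pKa) = 10^(7.89 − 7.42) = 2.951; fraction as HOCl = 1/(1 + 2.951) = 0.2531.
Free chlorine required for 2.85 ppm HOCl: 2.85 / 0.2531 = 11.26 ppm.
FC to add: 11.26 − 0.7 = 10.56 mg/L as Cl₂.
Cl₂ equivalent: 10.56 mg/L × 173,000 L = 1827 g.
Product at 71.2% available Cl: 1827 / 0.712 = 2566 g.

2.57 kg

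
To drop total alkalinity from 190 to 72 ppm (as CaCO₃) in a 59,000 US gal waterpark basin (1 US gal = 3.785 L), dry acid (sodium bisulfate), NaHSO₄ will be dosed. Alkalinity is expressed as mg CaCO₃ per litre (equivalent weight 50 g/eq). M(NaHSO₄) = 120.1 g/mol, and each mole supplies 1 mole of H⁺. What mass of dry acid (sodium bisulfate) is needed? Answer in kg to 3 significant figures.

63.3 kg

Volume: 59,000 US gal × 3.785 L/gal = 223,315 L.
Alkalinity to neutralize: (190 − 72) = 118 mg/L as CaCO₃ × 223,315 L = 26,350 g as CaCO₃.
Equivalents of H⁺ required: 26,350 ÷ 50 g/eq = 527 eq = 527 mol NaHSO₄.
Mass of NaHSO₄: 527 × 120.1 = 63,300 g.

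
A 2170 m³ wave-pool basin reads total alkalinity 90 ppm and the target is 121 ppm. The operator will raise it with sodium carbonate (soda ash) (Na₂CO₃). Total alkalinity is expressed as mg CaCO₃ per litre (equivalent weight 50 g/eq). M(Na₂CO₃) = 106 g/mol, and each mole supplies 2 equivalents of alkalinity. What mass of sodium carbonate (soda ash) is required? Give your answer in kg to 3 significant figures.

71.3 kg

Volume: 2170 m³ = 2,170,000 L.
Alkalinity to add: (121 − 90) = 31 mg/L as CaCO₃ × 2,170,000 L = 67,270 g as CaCO₃.
Equivalents: 67,270 g ÷ 50 g/eq = 1345 eq.
Each mole of Na₂CO₃ supplies 2 eq, so 1345 / 2 = 672.7 mol.
Mass: 672.7 mol × 106 g/mol = 71,310 g.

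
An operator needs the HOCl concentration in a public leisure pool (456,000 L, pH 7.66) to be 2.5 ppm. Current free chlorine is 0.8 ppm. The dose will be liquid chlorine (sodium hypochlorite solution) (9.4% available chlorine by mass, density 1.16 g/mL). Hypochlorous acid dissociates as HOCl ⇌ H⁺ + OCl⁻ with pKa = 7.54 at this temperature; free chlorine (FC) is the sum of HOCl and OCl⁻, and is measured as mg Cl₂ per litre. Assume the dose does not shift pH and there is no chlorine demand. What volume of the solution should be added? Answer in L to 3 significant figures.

20.9 L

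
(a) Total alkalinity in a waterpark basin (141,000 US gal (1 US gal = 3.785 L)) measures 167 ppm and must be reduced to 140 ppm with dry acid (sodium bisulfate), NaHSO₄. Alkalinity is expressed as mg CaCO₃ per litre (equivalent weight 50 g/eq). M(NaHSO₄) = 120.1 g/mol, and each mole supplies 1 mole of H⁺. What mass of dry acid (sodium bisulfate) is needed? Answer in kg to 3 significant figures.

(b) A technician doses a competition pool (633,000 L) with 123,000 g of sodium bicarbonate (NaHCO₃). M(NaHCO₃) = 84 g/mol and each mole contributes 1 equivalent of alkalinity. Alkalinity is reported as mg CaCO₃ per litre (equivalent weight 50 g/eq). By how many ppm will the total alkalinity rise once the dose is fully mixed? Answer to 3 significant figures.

(a) Volume: 141,000 US gal × 3.785 L/gal = 533,685 L.
(a) Alkalinity to neutralize: (167 − 140) = 27 mg/L as CaCO₃ × 533,685 L = 14,410 g as CaCO₃.
(a) Equivalents of H⁺ required: 14,410 ÷ 50 g/eq = 288.2 eq = 288.2 mol NaHSO₄.
(a) Mass of NaHSO₄: 288.2 × 120.1 = 34,610 g.

(b) Moles of NaHCO₃: 123,000 g ÷ 84 g/mol = 1464 mol → 1464 eq of alkalinity.
(b) As CaCO₃: 1464 eq × 50 g/eq = 73,210 g.
(b) Rise: 73,210 g / 633,000 L × 1000 = 115.7 mg/L.

(a) 34.6 kg; (b) 116 ppm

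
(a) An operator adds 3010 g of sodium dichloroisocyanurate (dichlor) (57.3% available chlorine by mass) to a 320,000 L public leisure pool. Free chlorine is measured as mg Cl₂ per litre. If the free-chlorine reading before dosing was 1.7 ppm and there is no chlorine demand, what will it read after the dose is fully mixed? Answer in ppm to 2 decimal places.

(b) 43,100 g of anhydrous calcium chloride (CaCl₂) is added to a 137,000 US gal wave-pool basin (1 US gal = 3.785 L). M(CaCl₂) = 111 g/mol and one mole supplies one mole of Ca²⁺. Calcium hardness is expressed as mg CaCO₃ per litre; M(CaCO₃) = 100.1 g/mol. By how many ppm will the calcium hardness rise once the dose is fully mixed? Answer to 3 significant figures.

(a) 7.09 ppm; (b) 75.0 ppm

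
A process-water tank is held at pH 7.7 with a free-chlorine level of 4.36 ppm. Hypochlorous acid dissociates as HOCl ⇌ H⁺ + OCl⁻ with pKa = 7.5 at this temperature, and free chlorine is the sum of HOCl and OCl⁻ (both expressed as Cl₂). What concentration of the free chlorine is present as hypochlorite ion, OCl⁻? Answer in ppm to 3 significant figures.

[OCl⁻]/[HOCl] = 10^(pH − pKa) = 10^(7.7 − 7.5) = 10^0.20 = 1.585.
Fraction as HOCl = 1 / (1 + 1.585) = 0.3869.
OCl⁻ = (1 − 0.3869) × 4.36 ppm = 2.673 ppm.

2.67 ppm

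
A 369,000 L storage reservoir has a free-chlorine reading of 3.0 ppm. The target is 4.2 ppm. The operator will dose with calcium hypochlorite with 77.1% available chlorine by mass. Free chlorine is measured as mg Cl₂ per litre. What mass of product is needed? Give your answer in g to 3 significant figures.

574 g

Chlorine deficit: 4.2 − 3.0 = 1.2 ppm = 1.2 mg/L as Cl₂.
Cl₂ equivalent needed: 1.2 mg/L × 369,000 L = 442,800 mg = 442.8 g.
Product at 77.1% available chlorine: 442.8 / 0.771 = 574.3 g.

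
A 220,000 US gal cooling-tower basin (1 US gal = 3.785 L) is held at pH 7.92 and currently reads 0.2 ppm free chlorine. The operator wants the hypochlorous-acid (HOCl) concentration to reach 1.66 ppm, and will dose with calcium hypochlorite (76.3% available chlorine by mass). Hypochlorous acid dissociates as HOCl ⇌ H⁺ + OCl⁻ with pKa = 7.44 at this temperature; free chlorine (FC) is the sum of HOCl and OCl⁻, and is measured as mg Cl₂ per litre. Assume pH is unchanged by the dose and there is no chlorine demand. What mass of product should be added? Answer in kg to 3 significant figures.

Volume: 220,000 US gal × 3.785 L/gal = 832,700 L.
[OCl⁻]/[HOCl] = 10^(pH − pKa) = 10^(7.92 − 7.44) = 3.02; fraction as HOCl = 1/(1 + 3.02) = 0.2488.
Free chlorine required for 1.66 ppm HOCl: 1.66 / 0.2488 = 6.673 ppm.
FC to add: 6.673 − 0.2 = 6.473 mg/L as Cl₂.
Cl₂ equivalent: 6.473 mg/L × 832,700 L = 5390 g.
Product at 76.3% available Cl: 5390 / 0.763 = 7064 g.

7.06 kg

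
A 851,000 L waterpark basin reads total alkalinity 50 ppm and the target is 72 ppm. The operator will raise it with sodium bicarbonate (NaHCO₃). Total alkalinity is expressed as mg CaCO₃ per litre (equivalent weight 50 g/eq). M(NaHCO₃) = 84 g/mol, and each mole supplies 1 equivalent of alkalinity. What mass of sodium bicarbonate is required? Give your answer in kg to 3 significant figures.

31.5 kg

Alkalinity to add: (72 − 50) = 22 mg/L as CaCO₃ × 851,000 L = 18,720 g as CaCO₃.
Equivalents: 18,720 g ÷ 50 g/eq = 374.4 eq.
NaHCO₃ supplies 1 eq per mole → 374.4 mol.
Mass: 374.4 mol × 84 g/mol = 31,450 g.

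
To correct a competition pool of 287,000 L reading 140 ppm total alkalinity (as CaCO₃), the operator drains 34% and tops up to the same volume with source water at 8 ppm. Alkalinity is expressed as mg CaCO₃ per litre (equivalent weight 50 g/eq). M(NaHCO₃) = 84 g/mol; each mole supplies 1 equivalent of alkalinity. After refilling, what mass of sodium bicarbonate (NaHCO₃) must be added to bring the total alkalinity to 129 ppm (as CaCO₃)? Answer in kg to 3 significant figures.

16.3 kg

After draining 34% and refilling: 140 × 0.66 + 8 × 0.34 = 95.12 ppm.
Deficit to target: 129 − 95.12 = 33.88 mg/L.
As CaCO₃: 33.88 mg/L × 287,000 L = 9724 g; ÷ 50 g/eq ÷ 1 = 194.5 mol NaHCO₃.
Mass: 194.5 × 84 = 16,340 g.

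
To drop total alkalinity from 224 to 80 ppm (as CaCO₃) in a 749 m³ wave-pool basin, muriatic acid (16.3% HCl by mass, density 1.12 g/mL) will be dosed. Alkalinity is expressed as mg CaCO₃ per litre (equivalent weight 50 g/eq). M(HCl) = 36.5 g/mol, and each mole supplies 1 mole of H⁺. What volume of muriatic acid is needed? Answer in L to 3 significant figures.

431 L

Volume: 749 m³ = 749,000 L.
Alkalinity to neutralize: (224 − 80) = 144 mg/L as CaCO₃ × 749,000 L = 107,900 g as CaCO₃.
Equivalents of H⁺ required: 107,900 ÷ 50 g/eq = 2157 eq = 2157 mol HCl.
Mass of HCl: 2157 × 36.5 = 78,730 g.
Mass of 16.3% solution: 78,730 / 0.163 = 483,000 g.
Volume: 483,000 g ÷ 1.12 g/mL = 431,300 mL.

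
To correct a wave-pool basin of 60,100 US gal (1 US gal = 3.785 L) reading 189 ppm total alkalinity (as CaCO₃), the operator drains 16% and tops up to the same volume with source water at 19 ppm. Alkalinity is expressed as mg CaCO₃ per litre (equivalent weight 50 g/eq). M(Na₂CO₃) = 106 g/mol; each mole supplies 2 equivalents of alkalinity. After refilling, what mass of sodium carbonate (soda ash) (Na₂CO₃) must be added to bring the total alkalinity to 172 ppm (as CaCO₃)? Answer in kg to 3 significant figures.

Volume: 60,100 US gal × 3.785 L/gal = 227,478 L.
After draining 16% and refilling: 189 × 0.84 + 19 × 0.16 = 161.8 ppm.
Deficit to target: 172 − 161.8 = 10.2 mg/L.
As CaCO₃: 10.2 mg/L × 227,478 L = 2320 g; ÷ 50 g/eq ÷ 2 = 23.2 mol Na₂CO₃.
Mass: 23.2 × 106 = 2459 g.

2.46 kg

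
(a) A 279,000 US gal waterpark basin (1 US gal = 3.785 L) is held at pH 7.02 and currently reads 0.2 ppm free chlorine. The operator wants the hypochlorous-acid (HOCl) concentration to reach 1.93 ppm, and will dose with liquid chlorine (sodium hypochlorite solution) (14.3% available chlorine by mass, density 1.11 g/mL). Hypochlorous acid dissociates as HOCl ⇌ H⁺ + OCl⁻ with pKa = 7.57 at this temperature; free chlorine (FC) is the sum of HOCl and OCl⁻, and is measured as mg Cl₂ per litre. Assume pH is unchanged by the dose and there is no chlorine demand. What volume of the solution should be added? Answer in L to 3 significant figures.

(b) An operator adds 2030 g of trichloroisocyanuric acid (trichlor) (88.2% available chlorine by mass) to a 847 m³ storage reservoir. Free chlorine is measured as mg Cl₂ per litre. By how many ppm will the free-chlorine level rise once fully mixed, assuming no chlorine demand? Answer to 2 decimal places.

(a) 15.1 L; (b) 2.11 ppm

(a) Volume: 279,000 US gal × 3.785 L/gal = 1,056,015 L.
(a) [OCl⁻]/[HOCl] = 10^(pH − pKa) = 10^(7.02 − 7.57) = 0.2818; fraction as HOCl = 1/(1 + 0.2818) = 0.7801.
(a) Free chlorine required for 1.93 ppm HOCl: 1.93 / 0.7801 = 2.474 ppm.
(a) FC to add: 2.474 − 0.2 = 2.274 mg/L as Cl₂.
(a) Cl₂ equivalent: 2.274 mg/L × 1,056,015 L = 2401 g.
(a) Product at 14.3% available Cl: 2401 / 0.143 = 16,790 g.
(a) Volume: 16,790 g ÷ 1.11 g/mL = 15,130 mL.

(b) Volume: 847 m³ = 847,000 L.
(b) Available chlorine delivered: 2030 g × 0.882 = 1790 g as Cl₂.
(b) Concentration rise: 1790 g / 847,000 L = 2.114 mg/L = 2.11 ppm.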